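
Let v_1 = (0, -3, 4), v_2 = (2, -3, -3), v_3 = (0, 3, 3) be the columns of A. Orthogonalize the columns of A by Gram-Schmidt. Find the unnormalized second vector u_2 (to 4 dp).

u_2 = (2.0000, -3.3600, -2.5200)

v_1 = (0, -3, 4); ‖v_1‖ = 5.0000, so q_1 = (0.0000, -0.6000, 0.8000).
q_1·v_2 = 0.0000·2 + (-0.6000)·(-3) + 0.8000·(-3) = -0.6000.
u_2 = v_2 + 0.6000·q_1 = (2.0000, -3.3600, -2.5200).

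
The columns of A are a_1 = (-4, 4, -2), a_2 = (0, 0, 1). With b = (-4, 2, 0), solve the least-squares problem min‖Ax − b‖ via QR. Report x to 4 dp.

e_1 = a_1/‖a_1‖ = (-4, 4, -2)/6.0000 = (-0.6667, 0.6667, -0.3333).
r_{12} = e_1·a_2 = -0.3333.
u_2 = a_2 + 0.3333·e_1 = (-0.2222, 0.2222, 0.8889).
‖u_2‖ = 0.9428, so e_2 = (-0.2357, 0.2357, 0.9428).
Qᵀb = (4.0000, 1.4142).
Back-substitute: x_2 = 1.4142/0.9428 = 1.5000.
x_1 = (4.0000 + 0.3333·1.5000)/6.0000 = 0.7500.

x = (0.7500, 1.5000)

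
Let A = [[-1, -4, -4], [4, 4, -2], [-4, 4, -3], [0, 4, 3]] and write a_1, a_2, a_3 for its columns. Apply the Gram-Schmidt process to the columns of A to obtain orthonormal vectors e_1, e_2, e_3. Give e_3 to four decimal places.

e_3 = (-0.5603, -0.5655, -0.4254, 0.4305)

e_1 = a_1/‖a_1‖ = (-1, 4, -4, 0)/5.7446 = (-0.1741, 0.6963, -0.6963, 0.0000).
r_{12} = e_1·a_2 = 0.6963.
u_2 = a_2 − 0.6963·e_1 = (-3.8788, 3.5152, 4.4848, 4.0000).
‖u_2‖ = 7.9696, so e_2 = (-0.4867, 0.4411, 0.5627, 0.5019).
r_{13} = e_1·a_3 = 1.3926; r_{23} = e_2·a_3 = 0.8821.
u_3 = a_3 − 1.3926·e_1 − 0.8821·e_2 = (-3.3282, -3.3588, -2.5267, 2.5573).
‖u_3‖ = 5.9399, so e_3 = (-0.5603, -0.5655, -0.4254, 0.4305).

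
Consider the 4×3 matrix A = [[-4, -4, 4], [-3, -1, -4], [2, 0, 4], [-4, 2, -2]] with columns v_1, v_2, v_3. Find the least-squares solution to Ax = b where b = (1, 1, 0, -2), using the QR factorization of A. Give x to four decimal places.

e_1 = v_1/‖v_1‖ = (-4, -3, 2, -4)/6.7082 = (-0.5963, -0.4472, 0.2981, -0.5963).
r_{12} = e_1·v_2 = 1.6398.
u_2 = v_2 − 1.6398·e_1 = (-3.0222, -0.2667, -0.4889, 2.9778).
‖u_2‖ = 4.2791, so e_2 = (-0.7063, -0.0623, -0.1142, 0.6959).
r_{13} = e_1·v_3 = 1.7889; r_{23} = e_2·v_3 = -4.4246.
u_3 = v_3 − 1.7889·e_1 + 4.4246·e_2 = (1.9417, -3.4757, 2.9612, 2.1456).
‖u_3‖ = 5.4059, so e_3 = (0.3592, -0.6430, 0.5478, 0.3969).
Qᵀb = (0.1491, -2.1603, -1.0776).
Back-substitute: x_3 = -1.0776/5.4059 = -0.1993.
x_2 = (-2.1603 + 4.4246·(-0.1993))/4.2791 = -0.7110.
x_1 = (0.1491 − 1.6398·(-0.7110) − 1.7889·(-0.1993))/6.7082 = 0.2492.

x = (0.2492, -0.7110, -0.1993)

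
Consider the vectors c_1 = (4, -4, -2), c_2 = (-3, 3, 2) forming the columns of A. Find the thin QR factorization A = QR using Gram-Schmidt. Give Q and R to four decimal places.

Q = [[0.6667, 0.2357], [-0.6667, -0.2357], [-0.3333, 0.9428]], R = [[6.0000, -4.6667], [0.0000, 0.4714]]

c_1 = (4, -4, -2); ‖c_1‖ = 6.0000, so q_1 = (0.6667, -0.6667, -0.3333).
q_1·c_2 = 0.6667·(-3) + (-0.6667)·3 + (-0.3333)·2 = -4.6667.
u_2 = c_2 + 4.6667·q_1 = (0.1111, -0.1111, 0.4444).
‖u_2‖ = 0.4714, so q_2 = (0.2357, -0.2357, 0.9428).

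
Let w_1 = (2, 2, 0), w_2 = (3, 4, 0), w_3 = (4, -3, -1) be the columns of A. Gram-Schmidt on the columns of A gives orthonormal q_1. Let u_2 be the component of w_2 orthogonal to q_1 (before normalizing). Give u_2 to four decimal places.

u_2 = (-0.5000, 0.5000, 0.0000)

w_1 = (2, 2, 0); ‖w_1‖ = 2.8284, so q_1 = (0.7071, 0.7071, 0.0000).
q_1·w_2 = 0.7071·3 + 0.7071·4 + 0.0000·0 = 4.9497.
u_2 = w_2 − 4.9497·q_1 = (-0.5000, 0.5000, 0.0000).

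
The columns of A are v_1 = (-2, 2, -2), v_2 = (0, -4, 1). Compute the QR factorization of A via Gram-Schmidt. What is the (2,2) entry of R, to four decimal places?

v_1 = (-2, 2, -2); ‖v_1‖ = 3.4641, so e_1 = (-0.5774, 0.5774, -0.5774).
e_1·v_2 = (-0.5774)·0 + 0.5774·(-4) + (-0.5774)·1 = -2.8868.
u_2 = v_2 + 2.8868·e_1 = (-1.6667, -2.3333, -0.6667).
r_{22} = ‖u_2‖ = 2.9439.

r_{22} = 2.9439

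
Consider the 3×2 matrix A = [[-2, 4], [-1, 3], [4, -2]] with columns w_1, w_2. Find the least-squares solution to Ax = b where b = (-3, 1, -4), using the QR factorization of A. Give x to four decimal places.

x = (-1.3629, -0.9274)

w_1 = (-2, -1, 4); ‖w_1‖ = 4.5826, so e_1 = (-0.4364, -0.2182, 0.8729).
e_1·w_2 = (-0.4364)·4 + (-0.2182)·3 + 0.8729·(-2) = -4.1461.
u_2 = w_2 + 4.1461·e_1 = (2.1905, 2.0952, 1.6190).
‖u_2‖ = 3.4365, so e_2 = (0.6374, 0.6097, 0.4711).
Qᵀb = (-2.4004, -3.1871).
Back-substitute: x_2 = -3.1871/3.4365 = -0.9274.
x_1 = (-2.4004 + 4.1461·(-0.9274))/4.5826 = -1.3629.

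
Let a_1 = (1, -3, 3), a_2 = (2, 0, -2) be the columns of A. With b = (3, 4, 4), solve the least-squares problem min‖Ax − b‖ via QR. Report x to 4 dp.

a_1 = (1, -3, 3); ‖a_1‖ = 4.3589, so e_1 = (0.2294, -0.6882, 0.6882).
e_1·a_2 = 0.2294·2 + (-0.6882)·0 + 0.6882·(-2) = -0.9177.
u_2 = a_2 + 0.9177·e_1 = (2.2105, -0.6316, -1.3684).
‖u_2‖ = 2.6754, so e_2 = (0.8262, -0.2361, -0.5115).
Qᵀb = (0.6882, -0.5115).
Back-substitute: x_2 = -0.5115/2.6754 = -0.1912.
x_1 = (0.6882 + 0.9177·(-0.1912))/4.3589 = 0.1176.

x = (0.1176, -0.1912)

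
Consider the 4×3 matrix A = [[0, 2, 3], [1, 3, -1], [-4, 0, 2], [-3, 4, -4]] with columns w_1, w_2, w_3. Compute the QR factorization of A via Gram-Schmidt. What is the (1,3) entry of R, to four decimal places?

w_1 = (0, 1, -4, -3); ‖w_1‖ = 5.0990, so e_1 = (0.0000, 0.1961, -0.7845, -0.5883).
r_{13} = e_1·w_3 = 0.5883.

r_{13} = 0.5883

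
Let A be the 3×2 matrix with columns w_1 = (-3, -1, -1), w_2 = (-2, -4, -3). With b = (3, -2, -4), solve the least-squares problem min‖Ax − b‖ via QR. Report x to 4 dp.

w_1 = (-3, -1, -1); ‖w_1‖ = 3.3166, so q_1 = (-0.9045, -0.3015, -0.3015).
q_1·w_2 = (-0.9045)·(-2) + (-0.3015)·(-4) + (-0.3015)·(-3) = 3.9196.
u_2 = w_2 − 3.9196·q_1 = (1.5455, -2.8182, -1.8182).
‖u_2‖ = 3.6927, so q_2 = (0.4185, -0.7632, -0.4924).
Qᵀb = (-0.9045, 4.7513).
Back-substitute: x_2 = 4.7513/3.6927 = 1.2867.
x_1 = (-0.9045 − 3.9196·1.2867)/3.3166 = -1.7933.

x = (-1.7933, 1.2867)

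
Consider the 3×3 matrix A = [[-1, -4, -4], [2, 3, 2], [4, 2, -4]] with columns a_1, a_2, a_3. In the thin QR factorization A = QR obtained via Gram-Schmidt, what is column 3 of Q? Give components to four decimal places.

q_3 = (0.4739, 0.8293, -0.2962)

a_1 = (-1, 2, 4); ‖a_1‖ = 4.5826, so q_1 = (-0.2182, 0.4364, 0.8729).
q_1·a_2 = (-0.2182)·(-4) + 0.4364·3 + 0.8729·2 = 3.9279.
u_2 = a_2 − 3.9279·q_1 = (-3.1429, 1.2857, -1.4286).
‖u_2‖ = 3.6839, so q_2 = (-0.8531, 0.3490, -0.3878).
q_1·a_3 = (-0.2182)·(-4) + 0.4364·2 + 0.8729·(-4) = -1.7457; q_2·a_3 = (-0.8531)·(-4) + 0.3490·2 + (-0.3878)·(-4) = 5.6616.
u_3 = a_3 + 1.7457·q_1 − 5.6616·q_2 = (0.4491, 0.7860, -0.2807).
‖u_3‖ = 0.9478, so q_3 = (0.4739, 0.8293, -0.2962).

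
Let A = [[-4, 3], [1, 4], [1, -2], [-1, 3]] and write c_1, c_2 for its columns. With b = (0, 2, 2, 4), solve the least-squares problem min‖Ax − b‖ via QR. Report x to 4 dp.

c_1 = (-4, 1, 1, -1); ‖c_1‖ = 4.3589, so e_1 = (-0.9177, 0.2294, 0.2294, -0.2294).
e_1·c_2 = (-0.9177)·3 + 0.2294·4 + 0.2294·(-2) + (-0.2294)·3 = -2.9824.
u_2 = c_2 + 2.9824·e_1 = (0.2632, 4.6842, -1.3158, 2.3158).
‖u_2‖ = 5.3949, so e_2 = (0.0488, 0.8683, -0.2439, 0.4293).
Qᵀb = (0.0000, 2.9657).
Back-substitute: x_2 = 2.9657/5.3949 = 0.5497.
x_1 = (0.0000 + 2.9824·0.5497)/4.3589 = 0.3761.

x = (0.3761, 0.5497)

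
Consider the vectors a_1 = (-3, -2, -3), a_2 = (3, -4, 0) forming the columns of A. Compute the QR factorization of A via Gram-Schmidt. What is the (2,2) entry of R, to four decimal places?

e_1 = a_1/‖a_1‖ = (-3, -2, -3)/4.6904 = (-0.6396, -0.4264, -0.6396).
r_{12} = e_1·a_2 = -0.2132.
u_2 = a_2 + 0.2132·e_1 = (2.8636, -4.0909, -0.1364).
r_{22} = ‖u_2‖ = 4.9955.

r_{22} = 4.9955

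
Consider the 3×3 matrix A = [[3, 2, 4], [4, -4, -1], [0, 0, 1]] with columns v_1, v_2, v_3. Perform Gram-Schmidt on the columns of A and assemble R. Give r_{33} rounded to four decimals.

v_1 = (3, 4, 0); ‖v_1‖ = 5.0000, so e_1 = (0.6000, 0.8000, 0.0000).
e_1·v_2 = 0.6000·2 + 0.8000·(-4) + 0.0000·0 = -2.0000.
u_2 = v_2 + 2.0000·e_1 = (3.2000, -2.4000, 0.0000).
‖u_2‖ = 4.0000, so e_2 = (0.8000, -0.6000, 0.0000).
e_1·v_3 = 0.6000·4 + 0.8000·(-1) + 0.0000·1 = 1.6000; e_2·v_3 = 0.8000·4 + (-0.6000)·(-1) + 0.0000·1 = 3.8000.
u_3 = v_3 − 1.6000·e_1 − 3.8000·e_2 = (0.0000, 0.0000, 1.0000).
r_{33} = ‖u_3‖ = 1.0000.

r_{33} = 1.0000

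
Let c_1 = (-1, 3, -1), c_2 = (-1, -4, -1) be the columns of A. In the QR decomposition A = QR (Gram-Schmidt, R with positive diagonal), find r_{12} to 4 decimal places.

c_1 = (-1, 3, -1); ‖c_1‖ = 3.3166, so q_1 = (-0.3015, 0.9045, -0.3015).
r_{12} = q_1·c_2 = -3.0151.

r_{12} = -3.0151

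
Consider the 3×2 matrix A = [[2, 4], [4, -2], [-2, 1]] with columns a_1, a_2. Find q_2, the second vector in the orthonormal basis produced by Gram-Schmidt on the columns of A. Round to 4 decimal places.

q_1 = a_1/‖a_1‖ = (2, 4, -2)/4.8990 = (0.4082, 0.8165, -0.4082).
r_{12} = q_1·a_2 = -0.4082.
u_2 = a_2 + 0.4082·q_1 = (4.1667, -1.6667, 0.8333).
‖u_2‖ = 4.5644, so q_2 = (0.9129, -0.3651, 0.1826).

q_2 = (0.9129, -0.3651, 0.1826)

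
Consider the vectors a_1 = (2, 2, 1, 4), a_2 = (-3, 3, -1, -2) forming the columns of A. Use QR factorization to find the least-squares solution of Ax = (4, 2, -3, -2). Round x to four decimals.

e_1 = a_1/‖a_1‖ = (2, 2, 1, 4)/5.0000 = (0.4000, 0.4000, 0.2000, 0.8000).
r_{12} = e_1·a_2 = -1.8000.
u_2 = a_2 + 1.8000·e_1 = (-2.2800, 3.7200, -0.6400, -0.5600).
‖u_2‖ = 4.4452, so e_2 = (-0.5129, 0.8369, -0.1440, -0.1260).
Qᵀb = (0.2000, 0.3059).
Back-substitute: x_2 = 0.3059/4.4452 = 0.0688.
x_1 = (0.2000 + 1.8000·0.0688)/5.0000 = 0.0648.

x = (0.0648, 0.0688)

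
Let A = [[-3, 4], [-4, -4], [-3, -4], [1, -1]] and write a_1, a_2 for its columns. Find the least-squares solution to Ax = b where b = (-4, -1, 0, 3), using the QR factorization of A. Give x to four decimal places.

x = (0.7758, -0.5436)

q_1 = a_1/‖a_1‖ = (-3, -4, -3, 1)/5.9161 = (-0.5071, -0.6761, -0.5071, 0.1690).
r_{12} = q_1·a_2 = 2.5355.
u_2 = a_2 − 2.5355·q_1 = (5.2857, -2.2857, -2.7143, -1.4286).
‖u_2‖ = 6.5247, so q_2 = (0.8101, -0.3503, -0.4160, -0.2189).
Qᵀb = (3.2116, -3.5470).
Back-substitute: x_2 = -3.5470/6.5247 = -0.5436.
x_1 = (3.2116 − 2.5355·(-0.5436))/5.9161 = 0.7758.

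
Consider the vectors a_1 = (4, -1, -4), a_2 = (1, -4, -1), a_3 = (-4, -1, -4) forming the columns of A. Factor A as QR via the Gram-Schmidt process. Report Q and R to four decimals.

a_1 = (4, -1, -4); ‖a_1‖ = 5.7446, so e_1 = (0.6963, -0.1741, -0.6963).
e_1·a_2 = 0.6963·1 + (-0.1741)·(-4) + (-0.6963)·(-1) = 2.0889.
u_2 = a_2 − 2.0889·e_1 = (-0.4545, -3.6364, 0.4545).
‖u_2‖ = 3.6927, so e_2 = (-0.1231, -0.9847, 0.1231).
e_1·a_3 = 0.6963·(-4) + (-0.1741)·(-1) + (-0.6963)·(-4) = 0.1741; e_2·a_3 = (-0.1231)·(-4) + (-0.9847)·(-1) + 0.1231·(-4) = 0.9847.
u_3 = a_3 − 0.1741·e_1 − 0.9847·e_2 = (-4.0000, 0.0000, -4.0000).
‖u_3‖ = 5.6569, so e_3 = (-0.7071, 0.0000, -0.7071).

Q = [[0.6963, -0.1231, -0.7071], [-0.1741, -0.9847, 0.0000], [-0.6963, 0.1231, -0.7071]], R = [[5.7446, 2.0889, 0.1741], [0.0000, 3.6927, 0.9847], [0.0000, 0.0000, 5.6569]]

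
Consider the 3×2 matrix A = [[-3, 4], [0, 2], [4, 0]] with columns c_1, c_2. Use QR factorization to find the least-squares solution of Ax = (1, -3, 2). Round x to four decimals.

x = (0.2135, 0.0281)

c_1 = (-3, 0, 4); ‖c_1‖ = 5.0000, so q_1 = (-0.6000, 0.0000, 0.8000).
q_1·c_2 = (-0.6000)·4 + 0.0000·2 + 0.8000·0 = -2.4000.
u_2 = c_2 + 2.4000·q_1 = (2.5600, 2.0000, 1.9200).
‖u_2‖ = 3.7736, so q_2 = (0.6784, 0.5300, 0.5088).
Qᵀb = (1.0000, 0.1060).
Back-substitute: x_2 = 0.1060/3.7736 = 0.0281.
x_1 = (1.0000 + 2.4000·0.0281)/5.0000 = 0.2135.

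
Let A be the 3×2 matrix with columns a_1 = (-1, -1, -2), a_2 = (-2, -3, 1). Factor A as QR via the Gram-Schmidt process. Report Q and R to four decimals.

a_1 = (-1, -1, -2); ‖a_1‖ = 2.4495, so q_1 = (-0.4082, -0.4082, -0.8165).
q_1·a_2 = (-0.4082)·(-2) + (-0.4082)·(-3) + (-0.8165)·1 = 1.2247.
u_2 = a_2 − 1.2247·q_1 = (-1.5000, -2.5000, 2.0000).
‖u_2‖ = 3.5355, so q_2 = (-0.4243, -0.7071, 0.5657).

Q = [[-0.4082, -0.4243], [-0.4082, -0.7071], [-0.8165, 0.5657]], R = [[2.4495, 1.2247], [0.0000, 3.5355]]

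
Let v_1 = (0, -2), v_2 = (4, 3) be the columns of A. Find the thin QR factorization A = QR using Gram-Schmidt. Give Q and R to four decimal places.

Q = [[0.0000, 1.0000], [-1.0000, 0.0000]], R = [[2.0000, -3.0000], [0.0000, 4.0000]]

v_1 = (0, -2); ‖v_1‖ = 2.0000, so q_1 = (0.0000, -1.0000).
q_1·v_2 = 0.0000·4 + (-1.0000)·3 = -3.0000.
u_2 = v_2 + 3.0000·q_1 = (4.0000, 0.0000).
‖u_2‖ = 4.0000, so q_2 = (1.0000, 0.0000).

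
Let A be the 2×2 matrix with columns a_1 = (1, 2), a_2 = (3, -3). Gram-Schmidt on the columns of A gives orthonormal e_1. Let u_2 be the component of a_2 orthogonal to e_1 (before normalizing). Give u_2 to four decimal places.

u_2 = (3.6000, -1.8000)

e_1 = a_1/‖a_1‖ = (1, 2)/2.2361 = (0.4472, 0.8944).
r_{12} = e_1·a_2 = -1.3416.
u_2 = a_2 + 1.3416·e_1 = (3.6000, -1.8000).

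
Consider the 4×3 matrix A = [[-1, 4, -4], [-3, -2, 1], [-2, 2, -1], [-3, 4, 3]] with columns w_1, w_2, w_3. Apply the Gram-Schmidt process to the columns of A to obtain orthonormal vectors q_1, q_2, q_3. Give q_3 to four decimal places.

q_3 = (-0.6540, -0.2609, -0.2681, 0.6576)

w_1 = (-1, -3, -2, -3); ‖w_1‖ = 4.7958, so q_1 = (-0.2085, -0.6255, -0.4170, -0.6255).
q_1·w_2 = (-0.2085)·4 + (-0.6255)·(-2) + (-0.4170)·2 + (-0.6255)·4 = -2.9192.
u_2 = w_2 + 2.9192·q_1 = (3.3913, -3.8261, 0.7826, 2.1739).
‖u_2‖ = 5.6105, so q_2 = (0.6045, -0.6819, 0.1395, 0.3875).
q_1·w_3 = (-0.2085)·(-4) + (-0.6255)·1 + (-0.4170)·(-1) + (-0.6255)·3 = -1.2511; q_2·w_3 = 0.6045·(-4) + (-0.6819)·1 + 0.1395·(-1) + 0.3875·3 = -2.0768.
u_3 = w_3 + 1.2511·q_1 + 2.0768·q_2 = (-3.0055, -1.1989, -1.2320, 3.0221).
‖u_3‖ = 4.5958, so q_3 = (-0.6540, -0.2609, -0.2681, 0.6576).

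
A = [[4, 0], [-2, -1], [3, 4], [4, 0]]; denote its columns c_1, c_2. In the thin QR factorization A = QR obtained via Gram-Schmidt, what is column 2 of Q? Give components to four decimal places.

q_2 = (-0.3500, -0.1062, 0.8624, -0.3500)

c_1 = (4, -2, 3, 4); ‖c_1‖ = 6.7082, so q_1 = (0.5963, -0.2981, 0.4472, 0.5963).
q_1·c_2 = 0.5963·0 + (-0.2981)·(-1) + 0.4472·4 + 0.5963·0 = 2.0870.
u_2 = c_2 − 2.0870·q_1 = (-1.2444, -0.3778, 3.0667, -1.2444).
‖u_2‖ = 3.5559, so q_2 = (-0.3500, -0.1062, 0.8624, -0.3500).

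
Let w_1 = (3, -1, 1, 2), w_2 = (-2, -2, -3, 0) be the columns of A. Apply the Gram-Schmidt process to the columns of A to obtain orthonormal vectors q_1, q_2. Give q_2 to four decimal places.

q_1 = w_1/‖w_1‖ = (3, -1, 1, 2)/3.8730 = (0.7746, -0.2582, 0.2582, 0.5164).
r_{12} = q_1·w_2 = -1.8074.
u_2 = w_2 + 1.8074·q_1 = (-0.6000, -2.4667, -2.5333, 0.9333).
‖u_2‖ = 3.7059, so q_2 = (-0.1619, -0.6656, -0.6836, 0.2519).

q_2 = (-0.1619, -0.6656, -0.6836, 0.2519)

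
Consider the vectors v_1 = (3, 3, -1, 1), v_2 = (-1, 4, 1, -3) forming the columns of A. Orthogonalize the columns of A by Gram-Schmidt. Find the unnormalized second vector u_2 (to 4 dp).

v_1 = (3, 3, -1, 1); ‖v_1‖ = 4.4721, so e_1 = (0.6708, 0.6708, -0.2236, 0.2236).
e_1·v_2 = 0.6708·(-1) + 0.6708·4 + (-0.2236)·1 + 0.2236·(-3) = 1.1180.
u_2 = v_2 − 1.1180·e_1 = (-1.7500, 3.2500, 1.2500, -3.2500).

u_2 = (-1.7500, 3.2500, 1.2500, -3.2500)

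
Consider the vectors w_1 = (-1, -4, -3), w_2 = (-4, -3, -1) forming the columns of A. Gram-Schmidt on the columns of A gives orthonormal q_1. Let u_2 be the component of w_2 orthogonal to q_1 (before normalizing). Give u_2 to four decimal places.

u_2 = (-3.2692, -0.0769, 1.1923)

w_1 = (-1, -4, -3); ‖w_1‖ = 5.0990, so q_1 = (-0.1961, -0.7845, -0.5883).
q_1·w_2 = (-0.1961)·(-4) + (-0.7845)·(-3) + (-0.5883)·(-1) = 3.7262.
u_2 = w_2 − 3.7262·q_1 = (-3.2692, -0.0769, 1.1923).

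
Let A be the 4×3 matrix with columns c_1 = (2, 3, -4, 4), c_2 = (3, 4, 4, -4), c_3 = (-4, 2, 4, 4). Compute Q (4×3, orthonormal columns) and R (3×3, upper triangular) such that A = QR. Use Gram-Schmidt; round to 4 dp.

Q = [[0.2981, 0.4992, -0.5007], [0.4472, 0.6799, 0.3576], [-0.5963, 0.3798, 0.5663], [0.5963, -0.3798, 0.5484]], R = [[6.7082, -2.0870, -0.2981], [0.0000, 7.2556, -0.6371], [0.0000, 0.0000, 7.1767]]

e_1 = c_1/‖c_1‖ = (2, 3, -4, 4)/6.7082 = (0.2981, 0.4472, -0.5963, 0.5963).
r_{12} = e_1·c_2 = -2.0870.
u_2 = c_2 + 2.0870·e_1 = (3.6222, 4.9333, 2.7556, -2.7556).
‖u_2‖ = 7.2556, so e_2 = (0.4992, 0.6799, 0.3798, -0.3798).
r_{13} = e_1·c_3 = -0.2981; r_{23} = e_2·c_3 = -0.6371.
u_3 = c_3 + 0.2981·e_1 + 0.6371·e_2 = (-3.5931, 2.5665, 4.0642, 3.9358).
‖u_3‖ = 7.1767, so e_3 = (-0.5007, 0.3576, 0.5663, 0.5484).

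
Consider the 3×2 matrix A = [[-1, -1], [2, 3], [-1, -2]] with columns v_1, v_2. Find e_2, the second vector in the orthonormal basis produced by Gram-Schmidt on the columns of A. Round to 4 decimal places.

e_2 = (0.7071, 0.0000, -0.7071)

v_1 = (-1, 2, -1); ‖v_1‖ = 2.4495, so e_1 = (-0.4082, 0.8165, -0.4082).
e_1·v_2 = (-0.4082)·(-1) + 0.8165·3 + (-0.4082)·(-2) = 3.6742.
u_2 = v_2 − 3.6742·e_1 = (0.5000, 0.0000, -0.5000).
‖u_2‖ = 0.7071, so e_2 = (0.7071, 0.0000, -0.7071).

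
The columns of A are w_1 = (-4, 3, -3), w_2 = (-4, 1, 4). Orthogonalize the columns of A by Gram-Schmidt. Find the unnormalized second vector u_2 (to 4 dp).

w_1 = (-4, 3, -3); ‖w_1‖ = 5.8310, so q_1 = (-0.6860, 0.5145, -0.5145).
q_1·w_2 = (-0.6860)·(-4) + 0.5145·1 + (-0.5145)·4 = 1.2005.
u_2 = w_2 − 1.2005·q_1 = (-3.1765, 0.3824, 4.6176).

u_2 = (-3.1765, 0.3824, 4.6176)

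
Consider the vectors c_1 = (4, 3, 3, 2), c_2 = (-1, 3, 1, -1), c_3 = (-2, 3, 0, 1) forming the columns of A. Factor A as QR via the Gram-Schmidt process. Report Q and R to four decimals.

Q = [[0.6489, -0.4908, -0.3860], [0.4867, 0.7599, 0.2486], [0.4867, 0.1583, -0.2930], [0.3244, -0.3958, 0.8387]], R = [[6.1644, 0.9733, 0.4867], [0.0000, 3.3245, 2.8654], [0.0000, 0.0000, 2.3563]]

q_1 = c_1/‖c_1‖ = (4, 3, 3, 2)/6.1644 = (0.6489, 0.4867, 0.4867, 0.3244).
r_{12} = q_1·c_2 = 0.9733.
u_2 = c_2 − 0.9733·q_1 = (-1.6316, 2.5263, 0.5263, -1.3158).
‖u_2‖ = 3.3245, so q_2 = (-0.4908, 0.7599, 0.1583, -0.3958).
r_{13} = q_1·c_3 = 0.4867; r_{23} = q_2·c_3 = 2.8654.
u_3 = c_3 − 0.4867·q_1 − 2.8654·q_2 = (-0.9095, 0.5857, -0.6905, 1.9762).
‖u_3‖ = 2.3563, so q_3 = (-0.3860, 0.2486, -0.2930, 0.8387).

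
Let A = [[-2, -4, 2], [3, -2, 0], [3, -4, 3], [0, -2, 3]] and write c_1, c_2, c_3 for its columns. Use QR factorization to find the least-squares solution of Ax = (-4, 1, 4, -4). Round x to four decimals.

c_1 = (-2, 3, 3, 0); ‖c_1‖ = 4.6904, so q_1 = (-0.4264, 0.6396, 0.6396, 0.0000).
q_1·c_2 = (-0.4264)·(-4) + 0.6396·(-2) + 0.6396·(-4) + 0.0000·(-2) = -2.1320.
u_2 = c_2 + 2.1320·q_1 = (-4.9091, -0.6364, -2.6364, -2.0000).
‖u_2‖ = 5.9544, so q_2 = (-0.8245, -0.1069, -0.4428, -0.3359).
q_1·c_3 = (-0.4264)·2 + 0.6396·0 + 0.6396·3 + 0.0000·3 = 1.0660; q_2·c_3 = (-0.8245)·2 + (-0.1069)·0 + (-0.4428)·3 + (-0.3359)·3 = -3.9848.
u_3 = c_3 − 1.0660·q_1 + 3.9848·q_2 = (-0.8308, -1.1077, 0.5538, 1.6615).
‖u_3‖ = 2.2326, so q_3 = (-0.3721, -0.4961, 0.2481, 0.7442).
Qᵀb = (4.9036, 2.7634, -0.9923).
Back-substitute: x_3 = -0.9923/2.2326 = -0.4444.
x_2 = (2.7634 + 3.9848·(-0.4444))/5.9544 = 0.1667.
x_1 = (4.9036 + 2.1320·0.1667 − 1.0660·(-0.4444))/4.6904 = 1.2222.

x = (1.2222, 0.1667, -0.4444)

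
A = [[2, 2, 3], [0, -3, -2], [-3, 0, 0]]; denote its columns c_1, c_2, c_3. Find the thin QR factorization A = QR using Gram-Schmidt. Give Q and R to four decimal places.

c_1 = (2, 0, -3); ‖c_1‖ = 3.6056, so q_1 = (0.5547, 0.0000, -0.8321).
q_1·c_2 = 0.5547·2 + 0.0000·(-3) + (-0.8321)·0 = 1.1094.
u_2 = c_2 − 1.1094·q_1 = (1.3846, -3.0000, 0.9231).
‖u_2‖ = 3.4306, so q_2 = (0.4036, -0.8745, 0.2691).
q_1·c_3 = 0.5547·3 + 0.0000·(-2) + (-0.8321)·0 = 1.6641; q_2·c_3 = 0.4036·3 + (-0.8745)·(-2) + 0.2691·0 = 2.9598.
u_3 = c_3 − 1.6641·q_1 − 2.9598·q_2 = (0.8824, 0.5882, 0.5882).
‖u_3‖ = 1.2127, so q_3 = (0.7276, 0.4851, 0.4851).

Q = [[0.5547, 0.4036, 0.7276], [0.0000, -0.8745, 0.4851], [-0.8321, 0.2691, 0.4851]], R = [[3.6056, 1.1094, 1.6641], [0.0000, 3.4306, 2.9598], [0.0000, 0.0000, 1.2127]]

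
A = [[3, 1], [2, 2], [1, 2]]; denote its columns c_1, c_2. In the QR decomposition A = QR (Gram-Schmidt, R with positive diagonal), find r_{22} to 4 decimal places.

r_{22} = 1.7928

c_1 = (3, 2, 1); ‖c_1‖ = 3.7417, so e_1 = (0.8018, 0.5345, 0.2673).
e_1·c_2 = 0.8018·1 + 0.5345·2 + 0.2673·2 = 2.4054.
u_2 = c_2 − 2.4054·e_1 = (-0.9286, 0.7143, 1.3571).
r_{22} = ‖u_2‖ = 1.7928.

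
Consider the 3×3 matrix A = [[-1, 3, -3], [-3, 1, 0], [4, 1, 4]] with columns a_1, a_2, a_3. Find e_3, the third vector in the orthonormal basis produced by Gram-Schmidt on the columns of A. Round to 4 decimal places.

a_1 = (-1, -3, 4); ‖a_1‖ = 5.0990, so e_1 = (-0.1961, -0.5883, 0.7845).
e_1·a_2 = (-0.1961)·3 + (-0.5883)·1 + 0.7845·1 = -0.3922.
u_2 = a_2 + 0.3922·e_1 = (2.9231, 0.7692, 1.3077).
‖u_2‖ = 3.2933, so e_2 = (0.8876, 0.2336, 0.3971).
e_1·a_3 = (-0.1961)·(-3) + (-0.5883)·0 + 0.7845·4 = 3.7262; e_2·a_3 = 0.8876·(-3) + 0.2336·0 + 0.3971·4 = -1.0744.
u_3 = a_3 − 3.7262·e_1 + 1.0744·e_2 = (-1.3156, 2.4433, 1.5035).
‖u_3‖ = 3.1561, so e_3 = (-0.4168, 0.7741, 0.4764).

e_3 = (-0.4168, 0.7741, 0.4764)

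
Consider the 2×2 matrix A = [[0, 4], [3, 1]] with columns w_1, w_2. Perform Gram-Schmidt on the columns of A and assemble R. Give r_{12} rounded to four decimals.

r_{12} = 1.0000

w_1 = (0, 3); ‖w_1‖ = 3.0000, so q_1 = (0.0000, 1.0000).
r_{12} = q_1·w_2 = 1.0000.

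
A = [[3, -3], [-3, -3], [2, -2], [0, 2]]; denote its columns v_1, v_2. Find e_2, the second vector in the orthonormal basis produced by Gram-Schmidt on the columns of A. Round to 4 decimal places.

e_1 = v_1/‖v_1‖ = (3, -3, 2, 0)/4.6904 = (0.6396, -0.6396, 0.4264, 0.0000).
r_{12} = e_1·v_2 = -0.8528.
u_2 = v_2 + 0.8528·e_1 = (-2.4545, -3.5455, -1.6364, 2.0000).
‖u_2‖ = 5.0272, so e_2 = (-0.4883, -0.7053, -0.3255, 0.3978).

e_2 = (-0.4883, -0.7053, -0.3255, 0.3978)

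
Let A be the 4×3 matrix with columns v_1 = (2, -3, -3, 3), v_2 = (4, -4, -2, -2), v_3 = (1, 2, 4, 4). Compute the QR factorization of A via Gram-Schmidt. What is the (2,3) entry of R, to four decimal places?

r_{23} = -3.3464

v_1 = (2, -3, -3, 3); ‖v_1‖ = 5.5678, so q_1 = (0.3592, -0.5388, -0.5388, 0.5388).
q_1·v_2 = 0.3592·4 + (-0.5388)·(-4) + (-0.5388)·(-2) + 0.5388·(-2) = 3.5921.
u_2 = v_2 − 3.5921·q_1 = (2.7097, -2.0645, -0.0645, -3.9355).
‖u_2‖ = 5.2055, so q_2 = (0.5205, -0.3966, -0.0124, -0.7560).
r_{23} = q_2·v_3 = -3.3464.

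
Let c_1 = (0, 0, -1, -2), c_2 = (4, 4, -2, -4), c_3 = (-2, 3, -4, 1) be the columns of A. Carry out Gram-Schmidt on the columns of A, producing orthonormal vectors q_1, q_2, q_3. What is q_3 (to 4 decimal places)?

c_1 = (0, 0, -1, -2); ‖c_1‖ = 2.2361, so q_1 = (0.0000, 0.0000, -0.4472, -0.8944).
q_1·c_2 = 0.0000·4 + 0.0000·4 + (-0.4472)·(-2) + (-0.8944)·(-4) = 4.4721.
u_2 = c_2 − 4.4721·q_1 = (4.0000, 4.0000, 0.0000, 0.0000).
‖u_2‖ = 5.6569, so q_2 = (0.7071, 0.7071, 0.0000, 0.0000).
q_1·c_3 = 0.0000·(-2) + 0.0000·3 + (-0.4472)·(-4) + (-0.8944)·1 = 0.8944; q_2·c_3 = 0.7071·(-2) + 0.7071·3 + 0.0000·(-4) + 0.0000·1 = 0.7071.
u_3 = c_3 − 0.8944·q_1 − 0.7071·q_2 = (-2.5000, 2.5000, -3.6000, 1.8000).
‖u_3‖ = 5.3572, so q_3 = (-0.4667, 0.4667, -0.6720, 0.3360).

q_3 = (-0.4667, 0.4667, -0.6720, 0.3360)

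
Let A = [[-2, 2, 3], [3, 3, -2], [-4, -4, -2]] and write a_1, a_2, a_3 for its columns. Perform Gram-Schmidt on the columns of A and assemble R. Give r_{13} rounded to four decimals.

e_1 = a_1/‖a_1‖ = (-2, 3, -4)/5.3852 = (-0.3714, 0.5571, -0.7428).
r_{13} = e_1·a_3 = -0.7428.

r_{13} = -0.7428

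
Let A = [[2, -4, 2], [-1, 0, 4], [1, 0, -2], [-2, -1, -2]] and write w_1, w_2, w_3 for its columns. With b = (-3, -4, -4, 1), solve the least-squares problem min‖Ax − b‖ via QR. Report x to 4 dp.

q_1 = w_1/‖w_1‖ = (2, -1, 1, -2)/3.1623 = (0.6325, -0.3162, 0.3162, -0.6325).
r_{12} = q_1·w_2 = -1.8974.
u_2 = w_2 + 1.8974·q_1 = (-2.8000, -0.6000, 0.6000, -2.2000).
‖u_2‖ = 3.6606, so q_2 = (-0.7649, -0.1639, 0.1639, -0.6010).
r_{13} = q_1·w_3 = 0.6325; r_{23} = q_2·w_3 = -1.3113.
u_3 = w_3 − 0.6325·q_1 + 1.3113·q_2 = (0.5970, 3.9851, -1.9851, -2.3881).
‖u_3‖ = 5.0873, so q_3 = (0.1174, 0.7833, -0.3902, -0.4694).
Qᵀb = (-2.5298, 1.6937, -2.3940).
Back-substitute: x_3 = -2.3940/5.0873 = -0.4706.
x_2 = (1.6937 + 1.3113·(-0.4706))/3.6606 = 0.2941.
x_1 = (-2.5298 + 1.8974·0.2941 − 0.6325·(-0.4706))/3.1623 = -0.5294.

x = (-0.5294, 0.2941, -0.4706)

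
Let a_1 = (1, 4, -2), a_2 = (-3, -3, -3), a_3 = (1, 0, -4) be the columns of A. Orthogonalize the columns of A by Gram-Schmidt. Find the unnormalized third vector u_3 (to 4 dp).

u_3 = (2.0000, -1.0000, -1.0000)

q_1 = a_1/‖a_1‖ = (1, 4, -2)/4.5826 = (0.2182, 0.8729, -0.4364).
r_{12} = q_1·a_2 = -1.9640.
u_2 = a_2 + 1.9640·q_1 = (-2.5714, -1.2857, -3.8571).
‖u_2‖ = 4.8107, so q_2 = (-0.5345, -0.2673, -0.8018).
r_{13} = q_1·a_3 = 1.9640; r_{23} = q_2·a_3 = 2.6726.
u_3 = a_3 − 1.9640·q_1 − 2.6726·q_2 = (2.0000, -1.0000, -1.0000).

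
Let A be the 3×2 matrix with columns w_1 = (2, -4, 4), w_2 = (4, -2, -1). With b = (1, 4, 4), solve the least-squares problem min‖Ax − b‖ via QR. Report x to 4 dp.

x = (0.2255, -0.5098)

w_1 = (2, -4, 4); ‖w_1‖ = 6.0000, so e_1 = (0.3333, -0.6667, 0.6667).
e_1·w_2 = 0.3333·4 + (-0.6667)·(-2) + 0.6667·(-1) = 2.0000.
u_2 = w_2 − 2.0000·e_1 = (3.3333, -0.6667, -2.3333).
‖u_2‖ = 4.1231, so e_2 = (0.8085, -0.1617, -0.5659).
Qᵀb = (0.3333, -2.1020).
Back-substitute: x_2 = -2.1020/4.1231 = -0.5098.
x_1 = (0.3333 − 2.0000·(-0.5098))/6.0000 = 0.2255.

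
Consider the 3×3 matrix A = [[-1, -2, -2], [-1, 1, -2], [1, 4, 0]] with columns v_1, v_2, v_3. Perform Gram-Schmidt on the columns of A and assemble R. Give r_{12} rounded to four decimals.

v_1 = (-1, -1, 1); ‖v_1‖ = 1.7321, so q_1 = (-0.5774, -0.5774, 0.5774).
r_{12} = q_1·v_2 = 2.8868.

r_{12} = 2.8868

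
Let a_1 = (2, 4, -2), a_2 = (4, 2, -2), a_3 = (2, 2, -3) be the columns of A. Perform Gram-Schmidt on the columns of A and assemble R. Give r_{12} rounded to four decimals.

e_1 = a_1/‖a_1‖ = (2, 4, -2)/4.8990 = (0.4082, 0.8165, -0.4082).
r_{12} = e_1·a_2 = 4.0825.

r_{12} = 4.0825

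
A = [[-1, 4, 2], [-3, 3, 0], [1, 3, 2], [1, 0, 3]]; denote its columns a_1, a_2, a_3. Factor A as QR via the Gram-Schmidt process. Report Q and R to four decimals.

a_1 = (-1, -3, 1, 1); ‖a_1‖ = 3.4641, so q_1 = (-0.2887, -0.8660, 0.2887, 0.2887).
q_1·a_2 = (-0.2887)·4 + (-0.8660)·3 + 0.2887·3 + 0.2887·0 = -2.8868.
u_2 = a_2 + 2.8868·q_1 = (3.1667, 0.5000, 3.8333, 0.8333).
‖u_2‖ = 5.0662, so q_2 = (0.6251, 0.0987, 0.7566, 0.1645).
q_1·a_3 = (-0.2887)·2 + (-0.8660)·0 + 0.2887·2 + 0.2887·3 = 0.8660; q_2·a_3 = 0.6251·2 + 0.0987·0 + 0.7566·2 + 0.1645·3 = 3.2569.
u_3 = a_3 − 0.8660·q_1 − 3.2569·q_2 = (0.2143, 0.4286, -0.7143, 2.2143).
‖u_3‖ = 2.3755, so q_3 = (0.0902, 0.1804, -0.3007, 0.9321).

Q = [[-0.2887, 0.6251, 0.0902], [-0.8660, 0.0987, 0.1804], [0.2887, 0.7566, -0.3007], [0.2887, 0.1645, 0.9321]], R = [[3.4641, -2.8868, 0.8660], [0.0000, 5.0662, 3.2569], [0.0000, 0.0000, 2.3755]]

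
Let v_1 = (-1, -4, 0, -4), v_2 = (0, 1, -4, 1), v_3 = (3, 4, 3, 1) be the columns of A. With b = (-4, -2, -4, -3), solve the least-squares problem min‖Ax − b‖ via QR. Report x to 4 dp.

x = (0.4850, 0.6091, -0.5595)

v_1 = (-1, -4, 0, -4); ‖v_1‖ = 5.7446, so e_1 = (-0.1741, -0.6963, 0.0000, -0.6963).
e_1·v_2 = (-0.1741)·0 + (-0.6963)·1 + 0.0000·(-4) + (-0.6963)·1 = -1.3926.
u_2 = v_2 + 1.3926·e_1 = (-0.2424, 0.0303, -4.0000, 0.0303).
‖u_2‖ = 4.0076, so e_2 = (-0.0605, 0.0076, -0.9981, 0.0076).
e_1·v_3 = (-0.1741)·3 + (-0.6963)·4 + 0.0000·3 + (-0.6963)·1 = -4.0038; e_2·v_3 = (-0.0605)·3 + 0.0076·4 + (-0.9981)·3 + 0.0076·1 = -3.1380.
u_3 = v_3 + 4.0038·e_1 + 3.1380·e_2 = (2.1132, 1.2358, -0.1321, -1.7642).
‖u_3‖ = 3.0204, so e_3 = (0.6997, 0.4092, -0.0437, -0.5841).
Qᵀb = (4.1779, 4.1966, -1.6898).
Back-substitute: x_3 = -1.6898/3.0204 = -0.5595.
x_2 = (4.1966 + 3.1380·(-0.5595))/4.0076 = 0.6091.
x_1 = (4.1779 + 1.3926·0.6091 + 4.0038·(-0.5595))/5.7446 = 0.4850.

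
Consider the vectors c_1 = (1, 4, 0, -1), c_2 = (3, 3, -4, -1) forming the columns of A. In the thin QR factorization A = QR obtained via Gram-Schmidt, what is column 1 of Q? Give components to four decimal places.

q_1 = c_1/‖c_1‖ = (1, 4, 0, -1)/4.2426 = (0.2357, 0.9428, 0.0000, -0.2357).

q_1 = (0.2357, 0.9428, 0.0000, -0.2357)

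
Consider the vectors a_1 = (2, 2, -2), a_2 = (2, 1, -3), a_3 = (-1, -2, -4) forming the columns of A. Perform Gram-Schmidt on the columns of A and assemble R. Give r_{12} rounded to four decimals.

q_1 = a_1/‖a_1‖ = (2, 2, -2)/3.4641 = (0.5774, 0.5774, -0.5774).
r_{12} = q_1·a_2 = 3.4641.

r_{12} = 3.4641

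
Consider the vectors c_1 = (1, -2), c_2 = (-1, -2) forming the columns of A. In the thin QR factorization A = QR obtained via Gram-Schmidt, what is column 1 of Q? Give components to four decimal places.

q_1 = c_1/‖c_1‖ = (1, -2)/2.2361 = (0.4472, -0.8944).

q_1 = (0.4472, -0.8944)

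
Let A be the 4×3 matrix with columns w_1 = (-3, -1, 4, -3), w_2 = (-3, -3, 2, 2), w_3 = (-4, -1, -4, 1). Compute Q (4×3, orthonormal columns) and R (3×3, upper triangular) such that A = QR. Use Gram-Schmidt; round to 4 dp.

Q = [[-0.5071, -0.3985, -0.6802], [-0.1690, -0.5756, 0.0546], [0.6761, 0.0886, -0.6859], [-0.5071, 0.7085, -0.2525]], R = [[5.9161, 2.3664, -1.0142], [0.0000, 4.5166, 2.5240], [0.0000, 0.0000, 5.1576]]

w_1 = (-3, -1, 4, -3); ‖w_1‖ = 5.9161, so e_1 = (-0.5071, -0.1690, 0.6761, -0.5071).
e_1·w_2 = (-0.5071)·(-3) + (-0.1690)·(-3) + 0.6761·2 + (-0.5071)·2 = 2.3664.
u_2 = w_2 − 2.3664·e_1 = (-1.8000, -2.6000, 0.4000, 3.2000).
‖u_2‖ = 4.5166, so e_2 = (-0.3985, -0.5756, 0.0886, 0.7085).
e_1·w_3 = (-0.5071)·(-4) + (-0.1690)·(-1) + 0.6761·(-4) + (-0.5071)·1 = -1.0142; e_2·w_3 = (-0.3985)·(-4) + (-0.5756)·(-1) + 0.0886·(-4) + 0.7085·1 = 2.5240.
u_3 = w_3 + 1.0142·e_1 − 2.5240·e_2 = (-3.5084, 0.2815, -3.5378, -1.3025).
‖u_3‖ = 5.1576, so e_3 = (-0.6802, 0.0546, -0.6859, -0.2525).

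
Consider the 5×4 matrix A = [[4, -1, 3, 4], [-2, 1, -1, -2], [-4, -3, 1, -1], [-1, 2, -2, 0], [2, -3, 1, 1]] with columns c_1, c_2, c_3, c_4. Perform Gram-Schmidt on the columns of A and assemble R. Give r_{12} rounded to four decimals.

r_{12} = -0.3123

e_1 = c_1/‖c_1‖ = (4, -2, -4, -1, 2)/6.4031 = (0.6247, -0.3123, -0.6247, -0.1562, 0.3123).
r_{12} = e_1·c_2 = -0.3123.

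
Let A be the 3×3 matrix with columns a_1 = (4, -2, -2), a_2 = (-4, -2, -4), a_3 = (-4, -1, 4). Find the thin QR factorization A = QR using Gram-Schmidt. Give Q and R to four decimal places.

Q = [[0.8165, -0.5608, -0.1374], [-0.4082, -0.3925, -0.8242], [-0.4082, -0.7290, 0.5494]], R = [[4.8990, -0.8165, -4.4907], [0.0000, 5.9442, -0.2804], [0.0000, 0.0000, 3.5714]]

a_1 = (4, -2, -2); ‖a_1‖ = 4.8990, so e_1 = (0.8165, -0.4082, -0.4082).
e_1·a_2 = 0.8165·(-4) + (-0.4082)·(-2) + (-0.4082)·(-4) = -0.8165.
u_2 = a_2 + 0.8165·e_1 = (-3.3333, -2.3333, -4.3333).
‖u_2‖ = 5.9442, so e_2 = (-0.5608, -0.3925, -0.7290).
e_1·a_3 = 0.8165·(-4) + (-0.4082)·(-1) + (-0.4082)·4 = -4.4907; e_2·a_3 = (-0.5608)·(-4) + (-0.3925)·(-1) + (-0.7290)·4 = -0.2804.
u_3 = a_3 + 4.4907·e_1 + 0.2804·e_2 = (-0.4906, -2.9434, 1.9623).
‖u_3‖ = 3.5714, so e_3 = (-0.1374, -0.8242, 0.5494).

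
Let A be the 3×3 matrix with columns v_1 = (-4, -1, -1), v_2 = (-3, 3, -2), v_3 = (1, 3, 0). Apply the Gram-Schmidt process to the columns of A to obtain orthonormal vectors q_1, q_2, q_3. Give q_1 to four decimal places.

q_1 = v_1/‖v_1‖ = (-4, -1, -1)/4.2426 = (-0.9428, -0.2357, -0.2357).

q_1 = (-0.9428, -0.2357, -0.2357)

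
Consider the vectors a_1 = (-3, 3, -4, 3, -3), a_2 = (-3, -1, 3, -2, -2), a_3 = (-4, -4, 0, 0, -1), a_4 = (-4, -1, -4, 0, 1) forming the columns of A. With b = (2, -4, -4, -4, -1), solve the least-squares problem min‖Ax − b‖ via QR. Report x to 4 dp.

q_1 = a_1/‖a_1‖ = (-3, 3, -4, 3, -3)/7.2111 = (-0.4160, 0.4160, -0.5547, 0.4160, -0.4160).
r_{12} = q_1·a_2 = -0.8321.
u_2 = a_2 + 0.8321·q_1 = (-3.3462, -0.6538, 2.5385, -1.6538, -2.3462).
‖u_2‖ = 5.1291, so q_2 = (-0.6524, -0.1275, 0.4949, -0.3224, -0.4574).
r_{13} = q_1·a_3 = 0.4160; r_{23} = q_2·a_3 = 3.5769.
u_3 = a_3 − 0.4160·q_1 − 3.5769·q_2 = (-1.4934, -3.7171, -1.5395, 0.9803, 0.8092).
‖u_3‖ = 4.4758, so q_3 = (-0.3337, -0.8305, -0.3440, 0.2190, 0.1808).
r_{14} = q_1·a_4 = 3.0509; r_{24} = q_2·a_4 = 0.2999; r_{34} = q_3·a_4 = 3.7218.
u_4 = a_4 − 3.0509·q_1 − 0.2999·q_2 − 3.7218·q_3 = (-1.2933, 0.8599, -1.1760, -1.9876, 1.7336).
‖u_4‖ = 3.2788, so q_4 = (-0.3944, 0.2623, -0.3587, -0.6062, 0.5287).
Qᵀb = (-1.5254, -1.0273, 2.9736, 1.4929).
Back-substitute: x_4 = 1.4929/3.2788 = 0.4553.
x_3 = (2.9736 − 3.7218·0.4553)/4.4758 = 0.2858.
x_2 = (-1.0273 − 3.5769·0.2858 − 0.2999·0.4553)/5.1291 = -0.4262.
x_1 = (-1.5254 + 0.8321·(-0.4262) − 0.4160·0.2858 − 3.0509·0.4553)/7.2111 = -0.4698.

x = (-0.4698, -0.4262, 0.2858, 0.4553)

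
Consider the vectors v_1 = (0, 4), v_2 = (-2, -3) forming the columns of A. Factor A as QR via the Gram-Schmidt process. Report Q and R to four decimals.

v_1 = (0, 4); ‖v_1‖ = 4.0000, so q_1 = (0.0000, 1.0000).
q_1·v_2 = 0.0000·(-2) + 1.0000·(-3) = -3.0000.
u_2 = v_2 + 3.0000·q_1 = (-2.0000, 0.0000).
‖u_2‖ = 2.0000, so q_2 = (-1.0000, 0.0000).

Q = [[0.0000, -1.0000], [1.0000, 0.0000]], R = [[4.0000, -3.0000], [0.0000, 2.0000]]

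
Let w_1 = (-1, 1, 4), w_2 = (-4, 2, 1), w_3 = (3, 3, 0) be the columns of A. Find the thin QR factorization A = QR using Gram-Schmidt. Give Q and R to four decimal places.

Q = [[-0.2357, -0.8765, 0.4198], [0.2357, 0.3675, 0.8996], [0.9428, -0.3110, -0.1200]], R = [[4.2426, 2.3570, 0.0000], [0.0000, 3.9299, -1.5267], [0.0000, 0.0000, 3.9584]]

w_1 = (-1, 1, 4); ‖w_1‖ = 4.2426, so e_1 = (-0.2357, 0.2357, 0.9428).
e_1·w_2 = (-0.2357)·(-4) + 0.2357·2 + 0.9428·1 = 2.3570.
u_2 = w_2 − 2.3570·e_1 = (-3.4444, 1.4444, -1.2222).
‖u_2‖ = 3.9299, so e_2 = (-0.8765, 0.3675, -0.3110).
e_1·w_3 = (-0.2357)·3 + 0.2357·3 + 0.9428·0 = 0.0000; e_2·w_3 = (-0.8765)·3 + 0.3675·3 + (-0.3110)·0 = -1.5267.
u_3 = w_3 − 0.0000·e_1 + 1.5267·e_2 = (1.6619, 3.5612, -0.4748).
‖u_3‖ = 3.9584, so e_3 = (0.4198, 0.8996, -0.1200).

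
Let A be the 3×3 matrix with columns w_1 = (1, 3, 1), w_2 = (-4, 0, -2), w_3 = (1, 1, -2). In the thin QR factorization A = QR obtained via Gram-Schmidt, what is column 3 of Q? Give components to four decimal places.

w_1 = (1, 3, 1); ‖w_1‖ = 3.3166, so q_1 = (0.3015, 0.9045, 0.3015).
q_1·w_2 = 0.3015·(-4) + 0.9045·0 + 0.3015·(-2) = -1.8091.
u_2 = w_2 + 1.8091·q_1 = (-3.4545, 1.6364, -1.4545).
‖u_2‖ = 4.0899, so q_2 = (-0.8447, 0.4001, -0.3556).
q_1·w_3 = 0.3015·1 + 0.9045·1 + 0.3015·(-2) = 0.6030; q_2·w_3 = (-0.8447)·1 + 0.4001·1 + (-0.3556)·(-2) = 0.2667.
u_3 = w_3 − 0.6030·q_1 − 0.2667·q_2 = (1.0435, 0.3478, -2.0870).
‖u_3‖ = 2.3591, so q_3 = (0.4423, 0.1474, -0.8847).

q_3 = (0.4423, 0.1474, -0.8847)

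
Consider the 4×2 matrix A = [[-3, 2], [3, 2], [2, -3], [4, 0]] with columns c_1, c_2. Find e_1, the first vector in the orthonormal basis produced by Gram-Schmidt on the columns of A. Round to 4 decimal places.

e_1 = c_1/‖c_1‖ = (-3, 3, 2, 4)/6.1644 = (-0.4867, 0.4867, 0.3244, 0.6489).

e_1 = (-0.4867, 0.4867, 0.3244, 0.6489)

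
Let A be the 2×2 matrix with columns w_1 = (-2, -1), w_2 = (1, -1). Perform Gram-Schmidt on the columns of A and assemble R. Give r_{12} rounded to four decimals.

w_1 = (-2, -1); ‖w_1‖ = 2.2361, so q_1 = (-0.8944, -0.4472).
r_{12} = q_1·w_2 = -0.4472.

r_{12} = -0.4472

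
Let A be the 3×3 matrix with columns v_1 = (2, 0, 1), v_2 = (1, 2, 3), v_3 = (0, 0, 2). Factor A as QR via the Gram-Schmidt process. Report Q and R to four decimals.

e_1 = v_1/‖v_1‖ = (2, 0, 1)/2.2361 = (0.8944, 0.0000, 0.4472).
r_{12} = e_1·v_2 = 2.2361.
u_2 = v_2 − 2.2361·e_1 = (-1.0000, 2.0000, 2.0000).
‖u_2‖ = 3.0000, so e_2 = (-0.3333, 0.6667, 0.6667).
r_{13} = e_1·v_3 = 0.8944; r_{23} = e_2·v_3 = 1.3333.
u_3 = v_3 − 0.8944·e_1 − 1.3333·e_2 = (-0.3556, -0.8889, 0.7111).
‖u_3‖ = 1.1926, so e_3 = (-0.2981, -0.7454, 0.5963).

Q = [[0.8944, -0.3333, -0.2981], [0.0000, 0.6667, -0.7454], [0.4472, 0.6667, 0.5963]], R = [[2.2361, 2.2361, 0.8944], [0.0000, 3.0000, 1.3333], [0.0000, 0.0000, 1.1926]]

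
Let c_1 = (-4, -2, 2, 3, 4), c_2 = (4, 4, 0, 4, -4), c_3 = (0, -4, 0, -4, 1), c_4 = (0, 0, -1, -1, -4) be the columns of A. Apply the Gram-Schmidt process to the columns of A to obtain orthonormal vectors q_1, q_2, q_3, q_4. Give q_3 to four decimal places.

q_3 = (0.5249, -0.7582, 0.3499, 0.1166, -0.1166)

q_1 = c_1/‖c_1‖ = (-4, -2, 2, 3, 4)/7.0000 = (-0.5714, -0.2857, 0.2857, 0.4286, 0.5714).
r_{12} = q_1·c_2 = -4.0000.
u_2 = c_2 + 4.0000·q_1 = (1.7143, 2.8571, 1.1429, 5.7143, -1.7143).
‖u_2‖ = 6.9282, so q_2 = (0.2474, 0.4124, 0.1650, 0.8248, -0.2474).
r_{13} = q_1·c_3 = 0.0000; r_{23} = q_2·c_3 = -5.1962.
u_3 = c_3 + 0.0000·q_1 + 5.1962·q_2 = (1.2857, -1.8571, 0.8571, 0.2857, -0.2857).
‖u_3‖ = 2.4495, so q_3 = (0.5249, -0.7582, 0.3499, 0.1166, -0.1166).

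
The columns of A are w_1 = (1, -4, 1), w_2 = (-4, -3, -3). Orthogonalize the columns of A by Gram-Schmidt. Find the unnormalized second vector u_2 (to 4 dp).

u_2 = (-4.2778, -1.8889, -3.2778)

w_1 = (1, -4, 1); ‖w_1‖ = 4.2426, so q_1 = (0.2357, -0.9428, 0.2357).
q_1·w_2 = 0.2357·(-4) + (-0.9428)·(-3) + 0.2357·(-3) = 1.1785.
u_2 = w_2 − 1.1785·q_1 = (-4.2778, -1.8889, -3.2778).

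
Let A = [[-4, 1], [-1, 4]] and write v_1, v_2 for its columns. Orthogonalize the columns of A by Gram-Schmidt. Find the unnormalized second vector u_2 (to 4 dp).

v_1 = (-4, -1); ‖v_1‖ = 4.1231, so q_1 = (-0.9701, -0.2425).
q_1·v_2 = (-0.9701)·1 + (-0.2425)·4 = -1.9403.
u_2 = v_2 + 1.9403·q_1 = (-0.8824, 3.5294).

u_2 = (-0.8824, 3.5294)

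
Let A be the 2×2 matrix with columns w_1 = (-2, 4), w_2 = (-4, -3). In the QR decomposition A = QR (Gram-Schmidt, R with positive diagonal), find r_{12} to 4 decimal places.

w_1 = (-2, 4); ‖w_1‖ = 4.4721, so e_1 = (-0.4472, 0.8944).
r_{12} = e_1·w_2 = -0.8944.

r_{12} = -0.8944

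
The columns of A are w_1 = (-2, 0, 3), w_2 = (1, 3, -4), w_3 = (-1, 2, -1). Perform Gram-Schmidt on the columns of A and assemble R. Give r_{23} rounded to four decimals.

r_{23} = 2.3973

q_1 = w_1/‖w_1‖ = (-2, 0, 3)/3.6056 = (-0.5547, 0.0000, 0.8321).
r_{12} = q_1·w_2 = -3.8829.
u_2 = w_2 + 3.8829·q_1 = (-1.1538, 3.0000, -0.7692).
‖u_2‖ = 3.3050, so q_2 = (-0.3491, 0.9077, -0.2327).
r_{23} = q_2·w_3 = 2.3973.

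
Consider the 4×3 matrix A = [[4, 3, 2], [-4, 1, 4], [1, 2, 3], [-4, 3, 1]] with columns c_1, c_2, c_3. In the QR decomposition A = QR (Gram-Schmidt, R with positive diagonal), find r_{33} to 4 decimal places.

c_1 = (4, -4, 1, -4); ‖c_1‖ = 7.0000, so e_1 = (0.5714, -0.5714, 0.1429, -0.5714).
e_1·c_2 = 0.5714·3 + (-0.5714)·1 + 0.1429·2 + (-0.5714)·3 = -0.2857.
u_2 = c_2 + 0.2857·e_1 = (3.1633, 0.8367, 2.0408, 2.8367).
‖u_2‖ = 4.7873, so e_2 = (0.6608, 0.1748, 0.4263, 0.5926).
e_1·c_3 = 0.5714·2 + (-0.5714)·4 + 0.1429·3 + (-0.5714)·1 = -1.2857; e_2·c_3 = 0.6608·2 + 0.1748·4 + 0.4263·3 + 0.5926·1 = 3.8921.
u_3 = c_3 + 1.2857·e_1 − 3.8921·e_2 = (0.1630, 2.5850, 1.5245, -2.0410).
r_{33} = ‖u_3‖ = 3.6330.

r_{33} = 3.6330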